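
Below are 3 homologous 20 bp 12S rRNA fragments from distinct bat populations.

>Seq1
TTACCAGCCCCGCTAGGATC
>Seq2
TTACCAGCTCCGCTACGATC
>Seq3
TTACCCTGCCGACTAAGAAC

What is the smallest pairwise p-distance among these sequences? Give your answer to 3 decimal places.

0.100

Pairwise Hamming distances:
  Seq1 vs Seq2: 2
  Seq1 vs Seq3: 7
  Seq2 vs Seq3: 8
The smallest is 2 mismatches, between Seq1 and Seq2; p = 2/20 = 0.100.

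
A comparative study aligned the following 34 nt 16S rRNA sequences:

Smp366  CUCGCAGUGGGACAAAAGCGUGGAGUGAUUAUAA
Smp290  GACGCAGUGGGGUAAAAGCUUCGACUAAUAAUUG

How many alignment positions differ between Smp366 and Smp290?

11

Differing sites — 1:C/G; 2:U/A; 12:A/G; 13:C/U; 20:G/U; 22:G/C; 25:G/C; 27:G/A; 30:U/A; 33:A/U; 34:A/G.
That gives 11 mismatches out of 34 aligned sites, so the Hamming distance is 11.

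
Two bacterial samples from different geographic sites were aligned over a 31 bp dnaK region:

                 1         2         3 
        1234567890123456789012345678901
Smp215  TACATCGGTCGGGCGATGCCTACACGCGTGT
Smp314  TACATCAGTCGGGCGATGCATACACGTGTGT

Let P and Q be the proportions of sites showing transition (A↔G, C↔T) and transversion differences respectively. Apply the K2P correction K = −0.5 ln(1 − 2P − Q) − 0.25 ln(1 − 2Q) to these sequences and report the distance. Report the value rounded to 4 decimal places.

Differing sites — 7:G/A (Ti); 20:C/A (Tv); 27:C/T (Ti).
Of the 3 differences, 2 transitions and 1 transversion over 31 sites: P = 2/31 = 0.064516, Q = 1/31 = 0.032258.
d = −0.5·ln(0.838710) − 0.25·ln(0.935484) = −0.5·(-0.175890) − 0.25·(-0.066691) = 0.1046.

0.1046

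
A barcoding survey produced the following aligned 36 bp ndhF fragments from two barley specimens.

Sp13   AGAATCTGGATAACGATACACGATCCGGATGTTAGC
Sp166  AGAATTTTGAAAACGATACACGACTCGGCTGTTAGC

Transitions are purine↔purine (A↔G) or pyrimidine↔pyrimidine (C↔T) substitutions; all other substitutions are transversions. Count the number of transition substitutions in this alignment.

Mismatches occur at site 6 (C→T, transition), site 8 (G→T, transversion), site 11 (T→A, transversion), site 24 (T→C, transition), site 25 (C→T, transition), site 29 (A→C, transversion).
Of the 6 differences, 3 transitions and 3 transversions, so the answer is 3.

3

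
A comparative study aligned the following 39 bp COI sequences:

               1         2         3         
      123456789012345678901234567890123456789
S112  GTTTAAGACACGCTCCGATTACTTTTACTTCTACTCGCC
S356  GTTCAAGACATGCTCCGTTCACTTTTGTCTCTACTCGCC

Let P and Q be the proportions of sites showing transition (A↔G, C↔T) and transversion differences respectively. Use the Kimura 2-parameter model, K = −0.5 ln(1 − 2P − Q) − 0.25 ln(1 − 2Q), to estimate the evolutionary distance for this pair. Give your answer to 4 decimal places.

The sequences differ at positions 4 (T/C, transition), 11 (C/T, transition), 18 (A/T, transversion), 20 (T/C, transition), 27 (A/G, transition), 28 (C/T, transition), 29 (T/C, transition).
Of the 7 differences, 6 transitions and 1 transversion over 39 sites: P = 6/39 = 0.153846, Q = 1/39 = 0.025641.
d = −0.5·ln(0.666667) − 0.25·ln(0.948718) = −0.5·(-0.405465) − 0.25·(-0.052644) = 0.2159.

0.2159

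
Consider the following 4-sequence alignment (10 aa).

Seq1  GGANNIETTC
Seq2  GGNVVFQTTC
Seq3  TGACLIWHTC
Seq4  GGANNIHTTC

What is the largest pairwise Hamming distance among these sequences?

7

Pairwise Hamming distances:
  Seq1 vs Seq2: 5
  Seq1 vs Seq3: 5
  Seq1 vs Seq4: 1
  Seq2 vs Seq3: 7
  Seq2 vs Seq4: 5
  Seq3 vs Seq4: 5
The largest is 7, between Seq2 and Seq3.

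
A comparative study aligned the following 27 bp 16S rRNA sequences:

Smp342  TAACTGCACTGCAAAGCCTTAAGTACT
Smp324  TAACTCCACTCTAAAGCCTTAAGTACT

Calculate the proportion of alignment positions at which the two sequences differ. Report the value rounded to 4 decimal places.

Mismatches occur at site 6 (G→C), site 11 (G→C), site 12 (C→T).
There are 3 differences over 27 sites, so p = 3/27 = 0.1111.

0.1111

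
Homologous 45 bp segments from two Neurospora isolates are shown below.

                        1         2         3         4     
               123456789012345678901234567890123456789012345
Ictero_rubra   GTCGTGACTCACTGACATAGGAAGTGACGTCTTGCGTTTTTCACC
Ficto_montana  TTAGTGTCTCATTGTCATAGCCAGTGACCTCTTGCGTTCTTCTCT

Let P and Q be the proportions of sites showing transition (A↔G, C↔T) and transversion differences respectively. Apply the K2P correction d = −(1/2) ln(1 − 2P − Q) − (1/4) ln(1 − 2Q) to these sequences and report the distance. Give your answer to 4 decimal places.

The sequences differ at positions 1 (G/T, transversion), 3 (C/A, transversion), 7 (A/T, transversion), 12 (C/T, transition), 15 (A/T, transversion), 21 (G/C, transversion), 22 (A/C, transversion), 29 (G/C, transversion), 39 (T/C, transition), 43 (A/T, transversion), 45 (C/T, transition).
Of the 11 differences, 3 transitions and 8 transversions over 45 sites: P = 3/45 = 0.066667, Q = 8/45 = 0.177778.
d = −0.5·ln(0.688888) − 0.25·ln(0.644444) = −0.5·(-0.372677) − 0.25·(-0.439367) = 0.2962.

0.2962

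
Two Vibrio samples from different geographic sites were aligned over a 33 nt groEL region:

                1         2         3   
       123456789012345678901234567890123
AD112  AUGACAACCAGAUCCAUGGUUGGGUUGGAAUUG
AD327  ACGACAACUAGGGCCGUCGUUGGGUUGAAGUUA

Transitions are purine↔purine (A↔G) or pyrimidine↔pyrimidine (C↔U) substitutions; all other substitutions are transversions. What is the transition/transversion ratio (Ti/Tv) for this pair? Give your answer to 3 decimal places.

3.500

Mismatches occur at site 2 (U→C, transition), site 9 (C→U, transition), site 12 (A→G, transition), site 13 (U→G, transversion), site 16 (A→G, transition), site 18 (G→C, transversion), site 28 (G→A, transition), site 30 (A→G, transition), site 33 (G→A, transition).
Of the 9 differences, 7 transitions and 2 transversions, so Ti/Tv = 7/2 = 3.500.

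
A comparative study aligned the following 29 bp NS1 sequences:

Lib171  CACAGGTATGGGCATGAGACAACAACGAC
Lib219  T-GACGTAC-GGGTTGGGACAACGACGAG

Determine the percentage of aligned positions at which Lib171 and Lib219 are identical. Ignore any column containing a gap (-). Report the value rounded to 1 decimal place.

66.7%

Excluding the 2 gap columns leaves 27 comparable sites.
Differing sites — 1:C/T; 3:C/G; 5:G/C; 9:T/C; 13:C/G; 14:A/T; 17:A/G; 24:A/G; 29:C/G.
18 of the 27 comparable sites match, so the percent identity is 18/27 × 100 = 66.7%.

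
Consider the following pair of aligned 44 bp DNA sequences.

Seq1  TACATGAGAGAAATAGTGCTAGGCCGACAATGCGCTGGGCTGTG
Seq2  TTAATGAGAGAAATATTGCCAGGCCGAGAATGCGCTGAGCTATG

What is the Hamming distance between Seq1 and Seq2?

7

Mismatches occur at site 2 (A/T), site 3 (C/A), site 16 (G/T), site 20 (T/C), site 28 (C/G), site 38 (G/A), site 42 (G/A).
That gives 7 mismatches out of 44 aligned sites, so the Hamming distance is 7.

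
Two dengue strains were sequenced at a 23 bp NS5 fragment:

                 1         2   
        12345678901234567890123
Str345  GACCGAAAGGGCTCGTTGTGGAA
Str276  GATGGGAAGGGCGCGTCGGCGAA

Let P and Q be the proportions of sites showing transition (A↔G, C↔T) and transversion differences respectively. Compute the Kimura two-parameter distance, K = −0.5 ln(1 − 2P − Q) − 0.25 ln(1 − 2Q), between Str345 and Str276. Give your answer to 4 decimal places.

0.3921

Mismatches occur at site 3 (C↔T, transition), site 4 (C↔G, transversion), site 6 (A↔G, transition), site 13 (T↔G, transversion), site 17 (T↔C, transition), site 19 (T↔G, transversion), site 20 (G↔C, transversion).
Of the 7 differences, 3 transitions and 4 transversions over 23 sites: P = 3/23 = 0.130435, Q = 4/23 = 0.173913.
d = −0.5·ln(0.565217) − 0.25·ln(0.652174) = −0.5·(-0.570546) − 0.25·(-0.427444) = 0.3921.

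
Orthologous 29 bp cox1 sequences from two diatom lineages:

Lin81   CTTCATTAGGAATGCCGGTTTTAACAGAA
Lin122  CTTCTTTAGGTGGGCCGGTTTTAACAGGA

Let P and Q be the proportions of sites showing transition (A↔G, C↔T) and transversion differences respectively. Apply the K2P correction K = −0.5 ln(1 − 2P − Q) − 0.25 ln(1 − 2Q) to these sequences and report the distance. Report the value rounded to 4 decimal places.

Mismatches occur at site 5 (A/T, transversion), site 11 (A/T, transversion), site 12 (A/G, transition), site 13 (T/G, transversion), site 28 (A/G, transition).
Of the 5 differences, 2 transitions and 3 transversions over 29 sites: P = 2/29 = 0.068966, Q = 3/29 = 0.103448.
d = −0.5·ln(0.758620) − 0.25·ln(0.793104) = −0.5·(-0.276254) − 0.25·(-0.231801) = 0.1961.

0.1961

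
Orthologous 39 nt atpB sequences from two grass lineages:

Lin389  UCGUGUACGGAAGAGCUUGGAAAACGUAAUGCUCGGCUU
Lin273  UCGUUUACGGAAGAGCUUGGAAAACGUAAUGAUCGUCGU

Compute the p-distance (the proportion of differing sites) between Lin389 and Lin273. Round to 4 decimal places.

0.1026

Differing sites — 5:G/U; 32:C/A; 36:G/U; 38:U/G.
There are 4 differences over 39 sites, so p = 4/39 = 0.1026.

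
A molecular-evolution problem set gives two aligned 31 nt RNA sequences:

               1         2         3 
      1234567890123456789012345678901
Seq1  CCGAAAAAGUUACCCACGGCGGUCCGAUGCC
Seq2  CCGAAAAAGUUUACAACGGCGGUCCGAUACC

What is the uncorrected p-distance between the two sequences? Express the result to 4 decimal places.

The sequences differ at positions 12 (A/U), 13 (C/A), 15 (C/A), 29 (G/A).
There are 4 differences over 31 sites, so p = 4/31 = 0.1290.

0.1290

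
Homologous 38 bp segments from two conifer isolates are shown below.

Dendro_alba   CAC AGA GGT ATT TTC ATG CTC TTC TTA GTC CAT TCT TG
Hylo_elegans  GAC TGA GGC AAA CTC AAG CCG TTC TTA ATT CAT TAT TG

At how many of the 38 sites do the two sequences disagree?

The sequences differ at positions 1 (C/G), 4 (A/T), 9 (T/C), 11 (T/A), 12 (T/A), 13 (T/C), 17 (T/A), 20 (T/C), 21 (C/G), 28 (G/A), 30 (C/T), 35 (C/A).
That gives 12 mismatches out of 38 aligned sites, so the Hamming distance is 12.

12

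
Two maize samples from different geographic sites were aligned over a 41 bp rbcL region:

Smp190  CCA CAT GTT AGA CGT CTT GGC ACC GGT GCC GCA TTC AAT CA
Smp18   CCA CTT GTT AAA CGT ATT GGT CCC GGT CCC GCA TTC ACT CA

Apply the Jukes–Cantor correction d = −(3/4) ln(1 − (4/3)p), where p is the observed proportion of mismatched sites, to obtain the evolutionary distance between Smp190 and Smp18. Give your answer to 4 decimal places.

0.1937

Mismatches occur at site 5 (A→T), site 11 (G→A), site 16 (C→A), site 21 (C→T), site 22 (A→C), site 28 (G→C), site 38 (A→C).
p = 7/41 = 0.170732.
d = −0.75 · ln(1 − (4/3)·0.170732) = −0.75 · ln(0.772357) = −0.75 · (-0.258308) = 0.1937.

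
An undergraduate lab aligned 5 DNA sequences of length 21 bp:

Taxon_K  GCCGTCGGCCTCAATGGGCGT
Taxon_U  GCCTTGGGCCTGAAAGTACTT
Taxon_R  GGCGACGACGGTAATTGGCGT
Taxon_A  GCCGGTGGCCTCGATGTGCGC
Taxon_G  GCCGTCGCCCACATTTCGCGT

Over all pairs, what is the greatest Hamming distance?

13

Pairwise Hamming distances:
  Taxon_K vs Taxon_U: 7
  Taxon_K vs Taxon_R: 7
  Taxon_K vs Taxon_A: 5
  Taxon_K vs Taxon_G: 5
  Taxon_U vs Taxon_R: 13
  Taxon_U vs Taxon_A: 9
  Taxon_U vs Taxon_G: 11
  Taxon_R vs Taxon_A: 11
  Taxon_R vs Taxon_G: 8
  Taxon_A vs Taxon_G: 9
The largest is 13, between Taxon_U and Taxon_R.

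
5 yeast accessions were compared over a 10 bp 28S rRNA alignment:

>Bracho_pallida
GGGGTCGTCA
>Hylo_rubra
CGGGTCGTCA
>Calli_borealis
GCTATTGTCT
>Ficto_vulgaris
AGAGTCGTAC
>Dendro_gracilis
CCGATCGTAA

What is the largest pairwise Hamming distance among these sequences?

7

Pairwise Hamming distances:
  Bracho_pallida vs Hylo_rubra: 1
  Bracho_pallida vs Calli_borealis: 5
  Bracho_pallida vs Ficto_vulgaris: 4
  Bracho_pallida vs Dendro_gracilis: 4
  Hylo_rubra vs Calli_borealis: 6
  Hylo_rubra vs Ficto_vulgaris: 4
  Hylo_rubra vs Dendro_gracilis: 3
  Calli_borealis vs Ficto_vulgaris: 7
  Calli_borealis vs Dendro_gracilis: 5
  Ficto_vulgaris vs Dendro_gracilis: 5
The largest is 7, between Calli_borealis and Ficto_vulgaris.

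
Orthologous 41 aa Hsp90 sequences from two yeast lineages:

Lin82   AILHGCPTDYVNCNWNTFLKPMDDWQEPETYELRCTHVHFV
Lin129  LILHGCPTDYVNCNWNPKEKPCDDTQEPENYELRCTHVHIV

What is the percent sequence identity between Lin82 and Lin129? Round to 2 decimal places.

The sequences differ at positions 1 (A/L), 17 (T/P), 18 (F/K), 19 (L/E), 22 (M/C), 25 (W/T), 30 (T/N), 40 (F/I).
33 of the 41 sites match, so the percent identity is 33/41 × 100 = 80.49%.

80.49%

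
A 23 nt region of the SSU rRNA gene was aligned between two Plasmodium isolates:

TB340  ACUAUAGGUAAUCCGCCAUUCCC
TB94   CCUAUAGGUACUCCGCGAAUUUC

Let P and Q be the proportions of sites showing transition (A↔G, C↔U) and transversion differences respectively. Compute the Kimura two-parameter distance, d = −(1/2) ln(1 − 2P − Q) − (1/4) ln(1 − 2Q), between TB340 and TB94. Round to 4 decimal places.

Mismatches occur at site 1 (A→C, transversion), site 11 (A→C, transversion), site 17 (C→G, transversion), site 19 (U→A, transversion), site 21 (C→U, transition), site 22 (C→U, transition).
Of the 6 differences, 2 transitions and 4 transversions over 23 sites: P = 2/23 = 0.086957, Q = 4/23 = 0.173913.
d = −0.5·ln(0.652173) − 0.25·ln(0.652174) = −0.5·(-0.427445) − 0.25·(-0.427444) = 0.3206.

0.3206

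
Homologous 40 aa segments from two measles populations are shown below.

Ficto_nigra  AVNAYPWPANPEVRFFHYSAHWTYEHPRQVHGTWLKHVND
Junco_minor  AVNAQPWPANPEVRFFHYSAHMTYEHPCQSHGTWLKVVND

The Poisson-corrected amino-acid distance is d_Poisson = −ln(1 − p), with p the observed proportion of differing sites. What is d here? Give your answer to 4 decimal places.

Differing sites — 5:Y/Q; 22:W/M; 28:R/C; 30:V/S; 37:H/V.
p = 5/40 = 0.125000.
d = −ln(1 − 0.125000) = −ln(0.875000) = 0.1335.

0.1335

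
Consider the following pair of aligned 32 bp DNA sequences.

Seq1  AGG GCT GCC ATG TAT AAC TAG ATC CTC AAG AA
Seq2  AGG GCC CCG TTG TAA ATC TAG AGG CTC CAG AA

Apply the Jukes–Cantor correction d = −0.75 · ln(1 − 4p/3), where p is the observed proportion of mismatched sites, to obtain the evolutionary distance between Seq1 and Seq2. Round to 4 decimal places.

Mismatches occur at site 6 (T→C), site 7 (G→C), site 9 (C→G), site 10 (A→T), site 15 (T→A), site 17 (A→T), site 23 (T→G), site 24 (C→G), site 28 (A→C).
p = 9/32 = 0.281250.
d = −0.75 · ln(1 − (4/3)·0.281250) = −0.75 · ln(0.625000) = −0.75 · (-0.470004) = 0.3525.

0.3525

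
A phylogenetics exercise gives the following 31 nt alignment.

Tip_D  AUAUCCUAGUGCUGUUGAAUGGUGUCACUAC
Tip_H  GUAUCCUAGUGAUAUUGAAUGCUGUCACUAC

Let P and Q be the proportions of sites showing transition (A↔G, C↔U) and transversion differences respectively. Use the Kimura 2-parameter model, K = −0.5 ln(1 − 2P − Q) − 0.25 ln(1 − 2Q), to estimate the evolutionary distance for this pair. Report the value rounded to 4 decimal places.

The sequences differ at positions 1 (A/G, transition), 12 (C/A, transversion), 14 (G/A, transition), 22 (G/C, transversion).
Of the 4 differences, 2 transitions and 2 transversions over 31 sites: P = 2/31 = 0.064516, Q = 2/31 = 0.064516.
d = −0.5·ln(0.806452) − 0.25·ln(0.870968) = −0.5·(-0.215111) − 0.25·(-0.138150) = 0.1421.

0.1421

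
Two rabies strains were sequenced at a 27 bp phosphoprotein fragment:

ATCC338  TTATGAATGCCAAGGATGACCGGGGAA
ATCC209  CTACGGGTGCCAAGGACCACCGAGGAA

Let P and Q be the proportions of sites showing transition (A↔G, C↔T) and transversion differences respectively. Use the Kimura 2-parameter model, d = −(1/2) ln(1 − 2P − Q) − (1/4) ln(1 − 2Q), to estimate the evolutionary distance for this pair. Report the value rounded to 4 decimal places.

0.3476

The sequences differ at positions 1 (T/C, transition), 4 (T/C, transition), 6 (A/G, transition), 7 (A/G, transition), 17 (T/C, transition), 18 (G/C, transversion), 23 (G/A, transition).
Of the 7 differences, 6 transitions and 1 transversion over 27 sites: P = 6/27 = 0.222222, Q = 1/27 = 0.037037.
d = −0.5·ln(0.518519) − 0.25·ln(0.925926) = −0.5·(-0.656779) − 0.25·(-0.076961) = 0.3476.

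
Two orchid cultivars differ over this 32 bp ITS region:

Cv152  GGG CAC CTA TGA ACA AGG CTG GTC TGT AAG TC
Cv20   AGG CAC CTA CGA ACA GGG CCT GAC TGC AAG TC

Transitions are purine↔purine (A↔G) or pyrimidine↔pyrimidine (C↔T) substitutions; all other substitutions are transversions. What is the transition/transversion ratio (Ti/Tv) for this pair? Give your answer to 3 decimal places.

2.500

The sequences differ at positions 1 (G/A, transition), 10 (T/C, transition), 16 (A/G, transition), 20 (T/C, transition), 21 (G/T, transversion), 23 (T/A, transversion), 27 (T/C, transition).
Of the 7 differences, 5 transitions and 2 transversions, so Ti/Tv = 5/2 = 2.500.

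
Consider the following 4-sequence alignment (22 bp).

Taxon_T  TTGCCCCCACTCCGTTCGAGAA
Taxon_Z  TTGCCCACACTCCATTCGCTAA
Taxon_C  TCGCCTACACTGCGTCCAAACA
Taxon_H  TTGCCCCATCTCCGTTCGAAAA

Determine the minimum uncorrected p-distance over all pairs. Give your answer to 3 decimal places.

0.136

Pairwise Hamming distances:
  Taxon_T vs Taxon_Z: 4
  Taxon_T vs Taxon_C: 8
  Taxon_T vs Taxon_H: 3
  Taxon_Z vs Taxon_C: 9
  Taxon_Z vs Taxon_H: 6
  Taxon_C vs Taxon_H: 9
The smallest is 3 mismatches, between Taxon_T and Taxon_H; p = 3/22 = 0.136.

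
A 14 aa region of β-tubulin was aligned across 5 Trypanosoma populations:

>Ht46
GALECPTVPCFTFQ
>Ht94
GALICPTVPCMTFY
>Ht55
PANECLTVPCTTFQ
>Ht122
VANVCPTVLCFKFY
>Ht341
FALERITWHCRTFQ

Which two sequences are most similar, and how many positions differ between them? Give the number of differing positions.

3

Pairwise Hamming distances:
  Ht46 vs Ht94: 3
  Ht46 vs Ht55: 4
  Ht46 vs Ht122: 6
  Ht46 vs Ht341: 6
  Ht94 vs Ht55: 6
  Ht94 vs Ht122: 6
  Ht94 vs Ht341: 8
  Ht55 vs Ht122: 7
  Ht55 vs Ht341: 7
  Ht122 vs Ht341: 10
The smallest is 3, between Ht46 and Ht94.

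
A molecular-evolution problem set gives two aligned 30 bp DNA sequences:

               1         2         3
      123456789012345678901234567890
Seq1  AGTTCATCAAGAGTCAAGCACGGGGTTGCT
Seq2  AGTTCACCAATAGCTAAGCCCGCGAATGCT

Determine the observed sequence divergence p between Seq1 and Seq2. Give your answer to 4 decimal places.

0.2667

Differing sites — 7:T/C; 11:G/T; 14:T/C; 15:C/T; 20:A/C; 23:G/C; 25:G/A; 26:T/A.
There are 8 differences over 30 sites, so p = 8/30 = 0.2667.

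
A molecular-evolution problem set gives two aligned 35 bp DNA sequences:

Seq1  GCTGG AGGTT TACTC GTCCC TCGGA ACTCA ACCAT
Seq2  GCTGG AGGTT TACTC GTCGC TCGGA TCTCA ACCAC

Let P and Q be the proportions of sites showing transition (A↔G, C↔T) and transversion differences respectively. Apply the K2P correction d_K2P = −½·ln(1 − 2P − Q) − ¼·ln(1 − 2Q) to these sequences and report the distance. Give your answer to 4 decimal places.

Differing sites — 19:C/G (Tv); 26:A/T (Tv); 35:T/C (Ti).
Of the 3 differences, 1 transition and 2 transversions over 35 sites: P = 1/35 = 0.028571, Q = 2/35 = 0.057143.
d = −0.5·ln(0.885715) − 0.25·ln(0.885714) = −0.5·(-0.121360) − 0.25·(-0.121361) = 0.0910.

0.0910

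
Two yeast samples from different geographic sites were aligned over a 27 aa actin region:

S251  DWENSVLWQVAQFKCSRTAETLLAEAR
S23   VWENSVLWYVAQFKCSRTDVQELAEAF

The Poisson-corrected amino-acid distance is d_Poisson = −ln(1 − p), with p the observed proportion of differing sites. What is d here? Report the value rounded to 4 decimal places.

0.3001

Differing sites — 1:D/V; 9:Q/Y; 19:A/D; 20:E/V; 21:T/Q; 22:L/E; 27:R/F.
p = 7/27 = 0.259259.
d = −ln(1 − 0.259259) = −ln(0.740741) = 0.3001.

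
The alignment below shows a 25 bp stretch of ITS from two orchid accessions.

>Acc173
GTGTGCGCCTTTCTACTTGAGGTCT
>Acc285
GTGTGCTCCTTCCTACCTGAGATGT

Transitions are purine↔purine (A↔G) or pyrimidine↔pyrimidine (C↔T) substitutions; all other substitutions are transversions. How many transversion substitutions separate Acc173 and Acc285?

Mismatches occur at site 7 (G↔T, transversion), site 12 (T↔C, transition), site 17 (T↔C, transition), site 22 (G↔A, transition), site 24 (C↔G, transversion).
Of the 5 differences, 3 transitions and 2 transversions, so the answer is 2.

2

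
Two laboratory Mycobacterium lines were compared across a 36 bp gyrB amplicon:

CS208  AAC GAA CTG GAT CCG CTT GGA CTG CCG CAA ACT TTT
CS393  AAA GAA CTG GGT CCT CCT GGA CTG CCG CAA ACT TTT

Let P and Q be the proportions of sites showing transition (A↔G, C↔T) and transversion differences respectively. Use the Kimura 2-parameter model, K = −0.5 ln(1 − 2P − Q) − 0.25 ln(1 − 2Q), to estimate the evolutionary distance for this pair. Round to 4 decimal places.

The sequences differ at positions 3 (C/A, transversion), 11 (A/G, transition), 15 (G/T, transversion), 17 (T/C, transition).
Of the 4 differences, 2 transitions and 2 transversions over 36 sites: P = 2/36 = 0.055556, Q = 2/36 = 0.055556.
d = −0.5·ln(0.833332) − 0.25·ln(0.888888) = −0.5·(-0.182323) − 0.25·(-0.117784) = 0.1206.

0.1206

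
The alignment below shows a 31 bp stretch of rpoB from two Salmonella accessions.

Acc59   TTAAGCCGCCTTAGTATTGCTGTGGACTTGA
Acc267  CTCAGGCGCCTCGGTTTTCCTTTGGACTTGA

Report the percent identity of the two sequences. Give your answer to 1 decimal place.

74.2%

Differing sites — 1:T/C; 3:A/C; 6:C/G; 12:T/C; 13:A/G; 16:A/T; 19:G/C; 22:G/T.
23 of the 31 sites match, so the percent identity is 23/31 × 100 = 74.2%.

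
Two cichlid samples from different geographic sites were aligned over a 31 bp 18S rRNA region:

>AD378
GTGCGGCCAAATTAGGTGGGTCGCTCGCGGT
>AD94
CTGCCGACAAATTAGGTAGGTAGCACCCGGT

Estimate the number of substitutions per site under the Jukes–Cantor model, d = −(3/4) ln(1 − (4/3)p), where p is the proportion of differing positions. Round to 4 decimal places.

Differing sites — 1:G/C; 5:G/C; 7:C/A; 18:G/A; 22:C/A; 25:T/A; 27:G/C.
p = 7/31 = 0.225806.
d = −0.75 · ln(1 − (4/3)·0.225806) = −0.75 · ln(0.698925) = −0.75 · (-0.358212) = 0.2687.

0.2687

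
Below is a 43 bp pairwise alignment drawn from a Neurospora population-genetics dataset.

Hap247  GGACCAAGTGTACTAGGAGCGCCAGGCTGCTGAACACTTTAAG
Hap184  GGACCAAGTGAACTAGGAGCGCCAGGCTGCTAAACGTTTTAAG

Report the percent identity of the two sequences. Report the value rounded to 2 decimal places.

Differing sites — 11:T/A; 32:G/A; 36:A/G; 37:C/T.
39 of the 43 sites match, so the percent identity is 39/43 × 100 = 90.70%.

90.70%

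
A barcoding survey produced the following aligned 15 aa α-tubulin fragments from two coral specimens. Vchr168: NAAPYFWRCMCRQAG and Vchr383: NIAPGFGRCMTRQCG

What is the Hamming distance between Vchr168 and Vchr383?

Mismatches occur at site 2 (A↔I), site 5 (Y↔G), site 7 (W↔G), site 11 (C↔T), site 14 (A↔C).
That gives 5 mismatches out of 15 aligned sites, so the Hamming distance is 5.

5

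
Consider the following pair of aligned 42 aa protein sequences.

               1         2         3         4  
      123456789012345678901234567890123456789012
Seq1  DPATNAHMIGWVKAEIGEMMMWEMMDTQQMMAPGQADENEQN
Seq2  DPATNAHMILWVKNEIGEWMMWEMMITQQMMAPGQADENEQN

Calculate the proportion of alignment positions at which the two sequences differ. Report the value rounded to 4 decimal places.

0.0952

Differing sites — 10:G/L; 14:A/N; 19:M/W; 26:D/I.
There are 4 differences over 42 sites, so p = 4/42 = 0.0952.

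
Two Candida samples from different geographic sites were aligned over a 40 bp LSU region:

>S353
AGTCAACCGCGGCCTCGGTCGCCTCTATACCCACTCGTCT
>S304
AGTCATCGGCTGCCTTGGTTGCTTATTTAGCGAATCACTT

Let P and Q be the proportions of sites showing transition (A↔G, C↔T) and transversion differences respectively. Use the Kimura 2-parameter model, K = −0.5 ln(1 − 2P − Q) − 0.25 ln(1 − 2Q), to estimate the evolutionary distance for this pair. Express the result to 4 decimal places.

Differing sites — 6:A/T (Tv); 8:C/G (Tv); 11:G/T (Tv); 16:C/T (Ti); 20:C/T (Ti); 23:C/T (Ti); 25:C/A (Tv); 27:A/T (Tv); 30:C/G (Tv); 32:C/G (Tv); 34:C/A (Tv); 37:G/A (Ti); 38:T/C (Ti); 39:C/T (Ti).
Of the 14 differences, 6 transitions and 8 transversions over 40 sites: P = 6/40 = 0.150000, Q = 8/40 = 0.200000.
d = −0.5·ln(0.500000) − 0.25·ln(0.600000) = −0.5·(-0.693147) − 0.25·(-0.510826) = 0.4743.

0.4743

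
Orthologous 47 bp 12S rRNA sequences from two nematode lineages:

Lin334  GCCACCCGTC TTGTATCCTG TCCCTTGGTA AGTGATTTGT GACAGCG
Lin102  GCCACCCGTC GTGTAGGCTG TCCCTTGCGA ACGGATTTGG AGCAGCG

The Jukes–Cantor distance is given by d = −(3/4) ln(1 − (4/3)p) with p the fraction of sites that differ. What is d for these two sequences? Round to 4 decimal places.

0.2502

The sequences differ at positions 11 (T/G), 16 (T/G), 17 (C/G), 28 (G/C), 29 (T/G), 32 (G/C), 33 (T/G), 40 (T/G), 41 (G/A), 42 (A/G).
p = 10/47 = 0.212766.
d = −0.75 · ln(1 − (4/3)·0.212766) = −0.75 · ln(0.716312) = −0.75 · (-0.333639) = 0.2502.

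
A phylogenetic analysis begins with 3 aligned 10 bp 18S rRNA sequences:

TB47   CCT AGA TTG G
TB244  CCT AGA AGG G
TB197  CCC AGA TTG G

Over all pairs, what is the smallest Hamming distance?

Pairwise Hamming distances:
  TB47 vs TB244: 2
  TB47 vs TB197: 1
  TB244 vs TB197: 3
The smallest is 1, between TB47 and TB197.

1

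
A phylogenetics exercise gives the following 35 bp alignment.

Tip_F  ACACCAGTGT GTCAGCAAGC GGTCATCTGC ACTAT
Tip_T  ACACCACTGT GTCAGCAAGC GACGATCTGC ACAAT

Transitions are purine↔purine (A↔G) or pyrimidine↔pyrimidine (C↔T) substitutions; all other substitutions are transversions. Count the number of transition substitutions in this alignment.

Differing sites — 7:G/C (Tv); 22:G/A (Ti); 23:T/C (Ti); 24:C/G (Tv); 33:T/A (Tv).
Of the 5 differences, 2 transitions and 3 transversions, so the answer is 2.

2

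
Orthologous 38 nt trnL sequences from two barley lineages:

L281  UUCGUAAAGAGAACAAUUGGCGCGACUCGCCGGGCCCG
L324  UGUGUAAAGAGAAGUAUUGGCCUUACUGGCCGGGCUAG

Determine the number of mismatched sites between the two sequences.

10

Mismatches occur at site 2 (U→G), site 3 (C→U), site 14 (C→G), site 15 (A→U), site 22 (G→C), site 23 (C→U), site 24 (G→U), site 28 (C→G), site 36 (C→U), site 37 (C→A).
That gives 10 mismatches out of 38 aligned sites, so the Hamming distance is 10.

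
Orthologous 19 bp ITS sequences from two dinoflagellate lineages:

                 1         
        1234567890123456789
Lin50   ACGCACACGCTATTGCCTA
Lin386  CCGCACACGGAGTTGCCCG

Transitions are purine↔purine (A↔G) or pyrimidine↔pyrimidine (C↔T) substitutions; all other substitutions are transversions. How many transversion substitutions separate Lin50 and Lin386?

3

The sequences differ at positions 1 (A/C, transversion), 10 (C/G, transversion), 11 (T/A, transversion), 12 (A/G, transition), 18 (T/C, transition), 19 (A/G, transition).
Of the 6 differences, 3 transitions and 3 transversions, so the answer is 3.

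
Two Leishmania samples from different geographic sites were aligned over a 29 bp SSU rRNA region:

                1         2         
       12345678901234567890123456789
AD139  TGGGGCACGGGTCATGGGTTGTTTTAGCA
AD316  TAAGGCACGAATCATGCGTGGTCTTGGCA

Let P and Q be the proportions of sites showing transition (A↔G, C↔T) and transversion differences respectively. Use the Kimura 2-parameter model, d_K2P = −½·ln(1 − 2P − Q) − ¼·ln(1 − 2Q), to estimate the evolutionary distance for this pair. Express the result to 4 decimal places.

Mismatches occur at site 2 (G/A, transition), site 3 (G/A, transition), site 10 (G/A, transition), site 11 (G/A, transition), site 17 (G/C, transversion), site 20 (T/G, transversion), site 23 (T/C, transition), site 26 (A/G, transition).
Of the 8 differences, 6 transitions and 2 transversions over 29 sites: P = 6/29 = 0.206897, Q = 2/29 = 0.068966.
d = −0.5·ln(0.517240) − 0.25·ln(0.862068) = −0.5·(-0.659248) − 0.25·(-0.148421) = 0.3667.

0.3667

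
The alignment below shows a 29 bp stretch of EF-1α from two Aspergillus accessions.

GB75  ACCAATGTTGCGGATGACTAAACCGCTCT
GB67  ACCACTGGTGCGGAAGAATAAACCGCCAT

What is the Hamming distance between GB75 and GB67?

Differing sites — 5:A/C; 8:T/G; 15:T/A; 18:C/A; 27:T/C; 28:C/A.
That gives 6 mismatches out of 29 aligned sites, so the Hamming distance is 6.

6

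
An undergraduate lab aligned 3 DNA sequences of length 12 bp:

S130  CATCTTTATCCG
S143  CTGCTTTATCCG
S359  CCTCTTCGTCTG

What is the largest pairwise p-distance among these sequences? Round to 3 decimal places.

0.417

Pairwise Hamming distances:
  S130 vs S143: 2
  S130 vs S359: 4
  S143 vs S359: 5
The largest is 5 mismatches, between S143 and S359; p = 5/12 = 0.417.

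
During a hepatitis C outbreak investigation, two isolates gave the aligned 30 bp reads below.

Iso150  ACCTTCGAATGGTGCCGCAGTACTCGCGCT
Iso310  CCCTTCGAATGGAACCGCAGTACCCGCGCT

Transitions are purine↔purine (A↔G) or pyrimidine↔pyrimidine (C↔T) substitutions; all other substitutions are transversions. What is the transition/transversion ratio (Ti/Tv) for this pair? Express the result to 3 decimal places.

Mismatches occur at site 1 (A↔C, transversion), site 13 (T↔A, transversion), site 14 (G↔A, transition), site 24 (T↔C, transition).
Of the 4 differences, 2 transitions and 2 transversions, so Ti/Tv = 2/2 = 1.000.

1.000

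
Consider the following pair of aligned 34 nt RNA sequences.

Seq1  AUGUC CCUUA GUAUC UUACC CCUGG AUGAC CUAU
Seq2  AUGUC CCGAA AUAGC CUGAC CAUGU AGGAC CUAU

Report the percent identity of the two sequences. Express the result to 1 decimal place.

Differing sites — 8:U/G; 9:U/A; 11:G/A; 14:U/G; 16:U/C; 18:A/G; 19:C/A; 22:C/A; 25:G/U; 27:U/G.
24 of the 34 sites match, so the percent identity is 24/34 × 100 = 70.6%.

70.6%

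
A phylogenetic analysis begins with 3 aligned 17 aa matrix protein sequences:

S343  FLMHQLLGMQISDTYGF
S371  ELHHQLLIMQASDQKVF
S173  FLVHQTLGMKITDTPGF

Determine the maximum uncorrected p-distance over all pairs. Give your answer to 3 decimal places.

0.588

Pairwise Hamming distances:
  S343 vs S371: 7
  S343 vs S173: 5
  S371 vs S173: 10
The largest is 10 mismatches, between S371 and S173; p = 10/17 = 0.588.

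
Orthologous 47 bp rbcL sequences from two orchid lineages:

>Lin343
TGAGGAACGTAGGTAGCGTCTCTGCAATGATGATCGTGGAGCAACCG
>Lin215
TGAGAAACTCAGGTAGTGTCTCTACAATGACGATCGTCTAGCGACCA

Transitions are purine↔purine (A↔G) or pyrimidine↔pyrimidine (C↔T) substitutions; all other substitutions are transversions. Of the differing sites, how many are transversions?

The sequences differ at positions 5 (G/A, transition), 9 (G/T, transversion), 10 (T/C, transition), 17 (C/T, transition), 24 (G/A, transition), 31 (T/C, transition), 38 (G/C, transversion), 39 (G/T, transversion), 43 (A/G, transition), 47 (G/A, transition).
Of the 10 differences, 7 transitions and 3 transversions, so the answer is 3.

3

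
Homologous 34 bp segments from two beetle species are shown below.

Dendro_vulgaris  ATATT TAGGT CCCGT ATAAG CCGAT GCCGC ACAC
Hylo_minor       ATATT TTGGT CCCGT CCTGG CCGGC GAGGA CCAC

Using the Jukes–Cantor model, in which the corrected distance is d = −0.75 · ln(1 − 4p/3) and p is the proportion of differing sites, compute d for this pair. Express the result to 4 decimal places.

Mismatches occur at site 7 (A→T), site 16 (A→C), site 17 (T→C), site 18 (A→T), site 19 (A→G), site 24 (A→G), site 25 (T→C), site 27 (C→A), site 28 (C→G), site 30 (C→A), site 31 (A→C).
p = 11/34 = 0.323529.
d = −0.75 · ln(1 − (4/3)·0.323529) = −0.75 · ln(0.568628) = −0.75 · (-0.564529) = 0.4234.

0.4234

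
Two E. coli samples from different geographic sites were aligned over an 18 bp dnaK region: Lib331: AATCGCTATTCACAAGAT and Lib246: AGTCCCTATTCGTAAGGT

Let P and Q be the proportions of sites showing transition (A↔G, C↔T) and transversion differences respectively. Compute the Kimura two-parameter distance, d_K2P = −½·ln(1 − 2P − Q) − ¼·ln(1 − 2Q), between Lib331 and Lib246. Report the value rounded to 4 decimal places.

Differing sites — 2:A/G (Ti); 5:G/C (Tv); 12:A/G (Ti); 13:C/T (Ti); 17:A/G (Ti).
Of the 5 differences, 4 transitions and 1 transversion over 18 sites: P = 4/18 = 0.222222, Q = 1/18 = 0.055556.
d = −0.5·ln(0.500000) − 0.25·ln(0.888888) = −0.5·(-0.693147) − 0.25·(-0.117784) = 0.3760.

0.3760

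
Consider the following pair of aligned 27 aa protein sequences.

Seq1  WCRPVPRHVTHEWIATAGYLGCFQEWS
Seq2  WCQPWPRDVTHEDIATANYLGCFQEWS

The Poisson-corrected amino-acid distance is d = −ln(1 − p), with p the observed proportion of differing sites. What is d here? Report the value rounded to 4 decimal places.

The sequences differ at positions 3 (R/Q), 5 (V/W), 8 (H/D), 13 (W/D), 18 (G/N).
p = 5/27 = 0.185185.
d = −ln(1 − 0.185185) = −ln(0.814815) = 0.2048.

0.2048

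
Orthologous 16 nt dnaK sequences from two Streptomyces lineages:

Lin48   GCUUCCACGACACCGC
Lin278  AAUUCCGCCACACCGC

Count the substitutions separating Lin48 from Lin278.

Differing sites — 1:G/A; 2:C/A; 7:A/G; 9:G/C.
That gives 4 mismatches out of 16 aligned sites, so the Hamming distance is 4.

4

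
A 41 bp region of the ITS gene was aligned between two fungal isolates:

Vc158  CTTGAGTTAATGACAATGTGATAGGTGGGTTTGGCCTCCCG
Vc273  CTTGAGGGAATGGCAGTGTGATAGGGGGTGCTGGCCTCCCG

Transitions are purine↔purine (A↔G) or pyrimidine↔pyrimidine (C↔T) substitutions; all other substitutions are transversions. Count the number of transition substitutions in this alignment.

3

Mismatches occur at site 7 (T→G, transversion), site 8 (T→G, transversion), site 13 (A→G, transition), site 16 (A→G, transition), site 26 (T→G, transversion), site 29 (G→T, transversion), site 30 (T→G, transversion), site 31 (T→C, transition).
Of the 8 differences, 3 transitions and 5 transversions, so the answer is 3.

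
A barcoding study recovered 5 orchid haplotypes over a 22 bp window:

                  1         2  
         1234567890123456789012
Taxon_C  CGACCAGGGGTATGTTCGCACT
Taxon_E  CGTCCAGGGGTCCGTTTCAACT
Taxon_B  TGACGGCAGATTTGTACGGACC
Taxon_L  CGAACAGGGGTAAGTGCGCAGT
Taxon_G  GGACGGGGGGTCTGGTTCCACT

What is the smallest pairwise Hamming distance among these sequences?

Pairwise Hamming distances:
  Taxon_C vs Taxon_E: 6
  Taxon_C vs Taxon_B: 10
  Taxon_C vs Taxon_L: 4
  Taxon_C vs Taxon_G: 7
  Taxon_E vs Taxon_B: 14
  Taxon_E vs Taxon_L: 9
  Taxon_E vs Taxon_G: 7
  Taxon_B vs Taxon_L: 13
  Taxon_B vs Taxon_G: 11
  Taxon_L vs Taxon_G: 11
The smallest is 4, between Taxon_C and Taxon_L.

4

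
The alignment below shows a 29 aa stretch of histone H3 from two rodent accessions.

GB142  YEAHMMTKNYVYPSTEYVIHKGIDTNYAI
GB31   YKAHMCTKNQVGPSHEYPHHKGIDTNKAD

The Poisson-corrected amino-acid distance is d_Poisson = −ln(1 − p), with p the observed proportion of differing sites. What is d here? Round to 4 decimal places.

0.3716

Mismatches occur at site 2 (E/K), site 6 (M/C), site 10 (Y/Q), site 12 (Y/G), site 15 (T/H), site 18 (V/P), site 19 (I/H), site 27 (Y/K), site 29 (I/D).
p = 9/29 = 0.310345.
d = −ln(1 − 0.310345) = −ln(0.689655) = 0.3716.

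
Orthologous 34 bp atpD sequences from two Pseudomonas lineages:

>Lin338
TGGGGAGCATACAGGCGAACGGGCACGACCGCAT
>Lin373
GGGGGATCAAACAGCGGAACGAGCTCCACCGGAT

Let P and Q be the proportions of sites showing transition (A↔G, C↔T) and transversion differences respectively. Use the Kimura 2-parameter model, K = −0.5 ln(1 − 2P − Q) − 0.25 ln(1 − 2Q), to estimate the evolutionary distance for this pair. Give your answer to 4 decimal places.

Differing sites — 1:T/G (Tv); 7:G/T (Tv); 10:T/A (Tv); 15:G/C (Tv); 16:C/G (Tv); 22:G/A (Ti); 25:A/T (Tv); 27:G/C (Tv); 32:C/G (Tv).
Of the 9 differences, 1 transition and 8 transversions over 34 sites: P = 1/34 = 0.029412, Q = 8/34 = 0.235294.
d = −0.5·ln(0.705882) − 0.25·ln(0.529412) = −0.5·(-0.348307) − 0.25·(-0.635988) = 0.3332.

0.3332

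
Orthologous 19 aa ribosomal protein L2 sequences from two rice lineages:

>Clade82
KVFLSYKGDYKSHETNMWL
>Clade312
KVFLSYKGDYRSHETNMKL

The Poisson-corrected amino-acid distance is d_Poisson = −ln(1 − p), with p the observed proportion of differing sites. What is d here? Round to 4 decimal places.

0.1112

The sequences differ at positions 11 (K/R), 18 (W/K).
p = 2/19 = 0.105263.
d = −ln(1 − 0.105263) = −ln(0.894737) = 0.1112.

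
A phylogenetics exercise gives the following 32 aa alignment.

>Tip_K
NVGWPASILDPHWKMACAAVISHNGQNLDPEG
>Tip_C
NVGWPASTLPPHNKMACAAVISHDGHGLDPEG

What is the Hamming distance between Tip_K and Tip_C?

6

Mismatches occur at site 8 (I/T), site 10 (D/P), site 13 (W/N), site 24 (N/D), site 26 (Q/H), site 27 (N/G).
That gives 6 mismatches out of 32 aligned sites, so the Hamming distance is 6.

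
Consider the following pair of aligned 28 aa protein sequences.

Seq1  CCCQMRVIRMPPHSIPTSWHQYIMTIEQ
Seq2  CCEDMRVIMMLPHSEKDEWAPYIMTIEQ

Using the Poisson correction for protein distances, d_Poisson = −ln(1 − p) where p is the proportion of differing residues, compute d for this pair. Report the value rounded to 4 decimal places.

0.4418

Differing sites — 3:C/E; 4:Q/D; 9:R/M; 11:P/L; 15:I/E; 16:P/K; 17:T/D; 18:S/E; 20:H/A; 21:Q/P.
p = 10/28 = 0.357143.
d = −ln(1 − 0.357143) = −ln(0.642857) = 0.4418.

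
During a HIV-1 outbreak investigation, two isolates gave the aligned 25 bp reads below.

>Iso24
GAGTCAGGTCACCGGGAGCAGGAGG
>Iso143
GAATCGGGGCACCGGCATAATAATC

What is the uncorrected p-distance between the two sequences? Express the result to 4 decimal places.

0.4000

Differing sites — 3:G/A; 6:A/G; 9:T/G; 16:G/C; 18:G/T; 19:C/A; 21:G/T; 22:G/A; 24:G/T; 25:G/C.
There are 10 differences over 25 sites, so p = 10/25 = 0.4000.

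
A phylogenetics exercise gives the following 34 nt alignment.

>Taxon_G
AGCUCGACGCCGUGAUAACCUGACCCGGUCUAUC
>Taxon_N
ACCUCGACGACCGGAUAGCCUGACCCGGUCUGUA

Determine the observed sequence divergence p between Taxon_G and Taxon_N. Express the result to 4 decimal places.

0.2059

Differing sites — 2:G/C; 10:C/A; 12:G/C; 13:U/G; 18:A/G; 32:A/G; 34:C/A.
There are 7 differences over 34 sites, so p = 7/34 = 0.2059.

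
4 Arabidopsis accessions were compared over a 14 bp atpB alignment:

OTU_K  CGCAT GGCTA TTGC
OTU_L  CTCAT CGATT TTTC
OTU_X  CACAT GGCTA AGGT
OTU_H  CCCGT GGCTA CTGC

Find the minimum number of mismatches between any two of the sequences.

Pairwise Hamming distances:
  OTU_K vs OTU_L: 5
  OTU_K vs OTU_X: 4
  OTU_K vs OTU_H: 3
  OTU_L vs OTU_X: 8
  OTU_L vs OTU_H: 7
  OTU_X vs OTU_H: 5
The smallest is 3, between OTU_K and OTU_H.

3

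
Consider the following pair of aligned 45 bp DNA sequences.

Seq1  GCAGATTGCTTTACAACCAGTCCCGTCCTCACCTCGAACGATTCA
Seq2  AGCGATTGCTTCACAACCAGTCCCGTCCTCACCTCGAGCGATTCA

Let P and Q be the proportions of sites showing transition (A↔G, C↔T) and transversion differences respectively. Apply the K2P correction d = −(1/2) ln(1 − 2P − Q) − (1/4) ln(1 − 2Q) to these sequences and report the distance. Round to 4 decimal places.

0.1211

Differing sites — 1:G/A (Ti); 2:C/G (Tv); 3:A/C (Tv); 12:T/C (Ti); 38:A/G (Ti).
Of the 5 differences, 3 transitions and 2 transversions over 45 sites: P = 3/45 = 0.066667, Q = 2/45 = 0.044444.
d = −0.5·ln(0.822222) − 0.25·ln(0.911112) = −0.5·(-0.195745) − 0.25·(-0.093089) = 0.1211.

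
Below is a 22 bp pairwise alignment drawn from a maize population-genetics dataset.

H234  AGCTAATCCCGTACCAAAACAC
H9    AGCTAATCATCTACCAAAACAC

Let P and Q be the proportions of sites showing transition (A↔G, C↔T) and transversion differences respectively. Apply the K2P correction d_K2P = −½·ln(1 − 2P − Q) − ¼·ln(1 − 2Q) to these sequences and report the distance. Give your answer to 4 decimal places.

0.1505

Mismatches occur at site 9 (C/A, transversion), site 10 (C/T, transition), site 11 (G/C, transversion).
Of the 3 differences, 1 transition and 2 transversions over 22 sites: P = 1/22 = 0.045455, Q = 2/22 = 0.090909.
d = −0.5·ln(0.818181) − 0.25·ln(0.818182) = −0.5·(-0.200672) − 0.25·(-0.200670) = 0.1505.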